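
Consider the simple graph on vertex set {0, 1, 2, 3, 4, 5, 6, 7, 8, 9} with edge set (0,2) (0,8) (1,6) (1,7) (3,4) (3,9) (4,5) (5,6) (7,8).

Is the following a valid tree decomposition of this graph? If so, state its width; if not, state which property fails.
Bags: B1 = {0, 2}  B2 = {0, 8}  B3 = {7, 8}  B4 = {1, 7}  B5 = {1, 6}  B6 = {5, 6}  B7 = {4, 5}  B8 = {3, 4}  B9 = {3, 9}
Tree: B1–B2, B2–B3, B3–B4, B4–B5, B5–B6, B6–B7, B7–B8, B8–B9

Yes; width 1.

Checking the three conditions: (i) the bags cover all of {0, 1, 2, 3, 4, 5, 6, 7, 8, 9}; (ii) for each edge, some bag contains both endpoints; (iii) the bags containing any fixed vertex form a subtree. All hold, so the decomposition is valid with width 2 − 1 = 1.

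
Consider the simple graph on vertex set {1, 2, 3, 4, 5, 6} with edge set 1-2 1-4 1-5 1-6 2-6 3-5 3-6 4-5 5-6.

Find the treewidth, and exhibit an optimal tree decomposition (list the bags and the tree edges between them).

The largest bag has 3 vertices, giving width 2; this decomposition certifies tw(G) ≤ 2. Conversely, {1, 2, 6} is a clique of size 3, and the vertices of any clique must share a bag in every tree decomposition; so some bag has ≥ 3 vertices and tw(G) ≥ 2. Combining the bounds, tw(G) = 2.

Treewidth 2.
One optimal decomposition is:
Bags: B1 = {1, 5, 6}  B2 = {1, 4, 5}  B3 = {3, 5, 6}  B4 = {1, 2, 6}
Tree: B1–B2, B1–B3, B1–B4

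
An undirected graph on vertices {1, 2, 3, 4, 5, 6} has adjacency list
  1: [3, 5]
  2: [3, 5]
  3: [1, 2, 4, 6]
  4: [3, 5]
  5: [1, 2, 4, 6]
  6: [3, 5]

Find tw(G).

A width-2 tree decomposition is:
Bags: B1 = {3, 5, 6}  B2 = {1, 3, 5}  B3 = {2, 3, 5}  B4 = {3, 4, 5}
Tree: B1–B2, B2–B3, B3–B4
Each bag holds 3 vertices, so the decomposition has width 2, which upper-bounds the treewidth. For the lower bound, G contains the cycle 3–6–5–1–3, so G is not a forest; only forests have treewidth ≤ 1, hence tw(G) ≥ 2. Therefore the treewidth is 2.

2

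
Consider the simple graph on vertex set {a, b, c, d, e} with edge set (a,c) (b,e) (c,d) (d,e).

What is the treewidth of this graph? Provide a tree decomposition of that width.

Treewidth 1.
One optimal decomposition is:
Bags: B1 = {c, d}  B2 = {d, e}  B3 = {a, c}  B4 = {b, e}
Tree: B1–B2, B1–B3, B2–B4

Every bag has size at most 2, so the width is 2 − 1 = 1 and tw(G) ≤ 1. G has an edge, so its treewidth is at least 1. Combining the bounds, tw(G) = 1.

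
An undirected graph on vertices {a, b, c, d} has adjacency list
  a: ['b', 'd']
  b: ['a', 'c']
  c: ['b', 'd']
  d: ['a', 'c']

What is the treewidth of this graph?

A width-2 tree decomposition is:
Bags: B1 = {a, c, d}  B2 = {a, b, c}
Tree: B1–B2
Each bag holds 3 vertices, so the decomposition has width 2, which upper-bounds the treewidth. Since c–d–a–b–c is a cycle in G, G is not acyclic. Forests are exactly the graphs of treewidth ≤ 1, so tw(G) ≥ 2. The upper and lower bounds meet at 2, so that is the treewidth.

2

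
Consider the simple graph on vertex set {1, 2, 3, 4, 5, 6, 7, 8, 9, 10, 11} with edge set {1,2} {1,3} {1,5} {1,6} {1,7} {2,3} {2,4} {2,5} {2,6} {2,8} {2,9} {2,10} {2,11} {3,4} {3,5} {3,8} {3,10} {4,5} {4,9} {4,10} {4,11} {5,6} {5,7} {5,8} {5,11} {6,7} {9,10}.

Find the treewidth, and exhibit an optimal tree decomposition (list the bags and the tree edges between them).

The largest bag has 4 vertices, giving width 3; this decomposition certifies tw(G) ≤ 3. On the other hand G contains the 4-clique {2, 4, 9, 10}. A clique must lie in a single bag of any decomposition, so no decomposition can have width below 3. The upper and lower bounds meet at 3, so that is the treewidth.

Treewidth 3.
One such decomposition:
Bags: B1 = {1, 2, 5, 6}  B2 = {1, 2, 3, 5}  B3 = {2, 3, 5, 8}  B4 = {2, 3, 4, 5}  B5 = {1, 5, 6, 7}  B6 = {2, 3, 4, 10}  B7 = {2, 4, 9, 10}  B8 = {2, 4, 5, 11}
Tree: B1–B2, B2–B3, B3–B4, B1–B5, B4–B6, B6–B7, B4–B8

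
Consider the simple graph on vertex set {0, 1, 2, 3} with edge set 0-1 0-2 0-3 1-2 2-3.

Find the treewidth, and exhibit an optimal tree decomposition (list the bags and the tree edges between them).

Treewidth 2.
One optimal decomposition is:
Bags: B1 = {0, 1, 2}  B2 = {0, 2, 3}
Tree: B1–B2

The largest bag has 3 vertices, giving width 2; this decomposition certifies tw(G) ≤ 2. For the lower bound, the 3 vertices {0, 1, 2} are pairwise adjacent, and any tree decomposition puts a clique entirely inside one bag — forcing width ≥ 2. Therefore the treewidth is 2.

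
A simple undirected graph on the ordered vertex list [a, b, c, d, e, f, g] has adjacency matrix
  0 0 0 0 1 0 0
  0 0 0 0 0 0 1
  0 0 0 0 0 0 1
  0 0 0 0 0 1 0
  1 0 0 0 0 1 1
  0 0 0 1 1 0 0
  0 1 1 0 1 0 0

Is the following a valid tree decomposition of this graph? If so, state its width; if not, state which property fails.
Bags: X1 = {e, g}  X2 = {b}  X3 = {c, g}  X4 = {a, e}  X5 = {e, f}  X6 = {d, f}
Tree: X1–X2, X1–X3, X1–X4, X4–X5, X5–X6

No — edge (g,b) lies in no bag.

A tree decomposition must satisfy three properties: every vertex lies in some bag; for every edge, both endpoints lie together in some bag; and for every vertex, the bags containing it form a connected subtree. Here edge (g,b) lies in no bag, so the decomposition is invalid.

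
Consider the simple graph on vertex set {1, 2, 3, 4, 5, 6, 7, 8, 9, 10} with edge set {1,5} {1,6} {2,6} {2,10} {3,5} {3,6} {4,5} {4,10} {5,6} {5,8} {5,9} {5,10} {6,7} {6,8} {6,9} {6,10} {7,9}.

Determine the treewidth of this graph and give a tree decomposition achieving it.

Each bag holds 3 vertices, so the decomposition has width 2, which upper-bounds the treewidth. For the lower bound, the 3 vertices {4, 5, 10} are pairwise adjacent, and any tree decomposition puts a clique entirely inside one bag — forcing width ≥ 2. The upper and lower bounds meet at 2, so that is the treewidth.

Treewidth 2.
Bags: B1 = {1, 5, 6}  B2 = {5, 6, 8}  B3 = {5, 6, 10}  B4 = {2, 6, 10}  B5 = {5, 6, 9}  B6 = {4, 5, 10}  B7 = {6, 7, 9}  B8 = {3, 5, 6}
Tree: B1–B2, B1–B3, B3–B4, B1–B5, B3–B6, B5–B7, B3–B8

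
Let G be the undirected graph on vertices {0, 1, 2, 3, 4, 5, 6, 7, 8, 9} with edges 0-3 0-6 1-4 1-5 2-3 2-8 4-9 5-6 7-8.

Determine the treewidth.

A width-1 tree decomposition is:
Bags: B1 = {7, 8}  B2 = {2, 8}  B3 = {2, 3}  B4 = {0, 3}  B5 = {0, 6}  B6 = {5, 6}  B7 = {1, 5}  B8 = {1, 4}  B9 = {4, 9}
Tree: B1–B2, B2–B3, B3–B4, B4–B5, B5–B6, B6–B7, B7–B8, B8–B9
The largest bag has 2 vertices, giving width 1; this decomposition certifies tw(G) ≤ 1. G has an edge, so its treewidth is at least 1. Combining the bounds, tw(G) = 1.

1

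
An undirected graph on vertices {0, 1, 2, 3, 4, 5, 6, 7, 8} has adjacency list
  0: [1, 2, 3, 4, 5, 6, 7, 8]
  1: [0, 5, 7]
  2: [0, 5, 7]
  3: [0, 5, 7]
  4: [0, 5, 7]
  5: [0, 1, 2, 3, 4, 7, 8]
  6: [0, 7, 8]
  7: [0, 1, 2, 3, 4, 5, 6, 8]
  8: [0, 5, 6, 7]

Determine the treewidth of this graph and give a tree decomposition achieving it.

Each bag holds 4 vertices, so the decomposition has width 3, which upper-bounds the treewidth. On the other hand G contains the 4-clique {0, 1, 5, 7}. A clique must lie in a single bag of any decomposition, so no decomposition can have width below 3. The upper and lower bounds meet at 3, so that is the treewidth.

Treewidth 3.
One optimal decomposition is:
Bags: B1 = {0, 6, 7, 8}  B2 = {0, 5, 7, 8}  B3 = {0, 1, 5, 7}  B4 = {0, 2, 5, 7}  B5 = {0, 3, 5, 7}  B6 = {0, 4, 5, 7}
Tree: B1–B2, B2–B3, B3–B4, B3–B5, B4–B6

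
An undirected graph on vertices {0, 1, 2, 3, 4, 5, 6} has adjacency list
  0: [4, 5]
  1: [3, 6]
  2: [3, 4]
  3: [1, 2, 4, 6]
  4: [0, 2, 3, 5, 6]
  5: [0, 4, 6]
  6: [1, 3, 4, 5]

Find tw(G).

A width-2 tree decomposition is:
Bags: B1 = {1, 3, 6}  B2 = {3, 4, 6}  B3 = {4, 5, 6}  B4 = {2, 3, 4}  B5 = {0, 4, 5}
Tree: B1–B2, B2–B3, B2–B4, B3–B5
Every bag has size at most 3, so the width is 3 − 1 = 2 and tw(G) ≤ 2. For the lower bound, the 3 vertices {1, 3, 6} are pairwise adjacent, and any tree decomposition puts a clique entirely inside one bag — forcing width ≥ 2. The upper and lower bounds meet at 2, so that is the treewidth.

2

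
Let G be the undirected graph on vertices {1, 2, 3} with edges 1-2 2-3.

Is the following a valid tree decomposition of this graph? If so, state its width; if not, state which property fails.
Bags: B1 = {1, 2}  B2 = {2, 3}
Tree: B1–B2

Checking the three conditions: (i) the bags cover all of {1, 2, 3}; (ii) for each edge, some bag contains both endpoints; (iii) the bags containing any fixed vertex form a subtree. All hold, so the decomposition is valid with width 2 − 1 = 1.

Yes; width 1.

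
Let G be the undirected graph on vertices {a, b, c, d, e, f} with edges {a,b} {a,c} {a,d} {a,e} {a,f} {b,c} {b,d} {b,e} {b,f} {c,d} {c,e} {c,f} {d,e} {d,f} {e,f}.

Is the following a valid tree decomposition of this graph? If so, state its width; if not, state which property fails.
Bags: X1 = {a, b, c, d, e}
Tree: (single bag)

No — vertex f appears in no bag.

A tree decomposition must satisfy three properties: every vertex lies in some bag; for every edge, both endpoints lie together in some bag; and for every vertex, the bags containing it form a connected subtree. Here vertex f appears in no bag, so the decomposition is invalid.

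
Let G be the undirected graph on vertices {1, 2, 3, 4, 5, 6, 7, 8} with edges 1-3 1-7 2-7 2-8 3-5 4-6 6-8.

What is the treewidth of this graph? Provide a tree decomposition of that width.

Treewidth 1.
One optimal decomposition is:
Bags: B1 = {3, 5}  B2 = {1, 3}  B3 = {1, 7}  B4 = {2, 7}  B5 = {2, 8}  B6 = {6, 8}  B7 = {4, 6}
Tree: B1–B2, B2–B3, B3–B4, B4–B5, B5–B6, B6–B7

The largest bag has 2 vertices, giving width 1; this decomposition certifies tw(G) ≤ 1. Since G has at least one edge (e.g. 5–3), it is not an edgeless graph, so tw(G) ≥ 1. Combining the bounds, tw(G) = 1.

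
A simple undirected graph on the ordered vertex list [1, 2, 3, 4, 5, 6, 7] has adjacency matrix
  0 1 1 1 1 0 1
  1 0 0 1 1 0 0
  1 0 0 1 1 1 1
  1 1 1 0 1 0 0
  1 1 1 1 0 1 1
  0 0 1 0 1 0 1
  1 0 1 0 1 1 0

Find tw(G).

A width-3 tree decomposition is:
Bags: B1 = {1, 3, 4, 5}  B2 = {1, 2, 4, 5}  B3 = {1, 3, 5, 7}  B4 = {3, 5, 6, 7}
Tree: B1–B2, B1–B3, B3–B4
The largest bag has 4 vertices, giving width 3; this decomposition certifies tw(G) ≤ 3. For the lower bound, the 4 vertices {1, 2, 4, 5} are pairwise adjacent, and any tree decomposition puts a clique entirely inside one bag — forcing width ≥ 3. Therefore the treewidth is 3.

3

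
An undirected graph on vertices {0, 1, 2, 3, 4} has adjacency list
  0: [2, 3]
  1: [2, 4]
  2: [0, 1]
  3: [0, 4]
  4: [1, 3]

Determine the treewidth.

2

A width-2 tree decomposition is:
Bags: B1 = {1, 3, 4}  B2 = {0, 1, 3}  B3 = {0, 1, 2}
Tree: B1–B2, B2–B3
Each bag holds 3 vertices, so the decomposition has width 2, which upper-bounds the treewidth. Since 1–4–3–0–2–1 is a cycle in G, G is not acyclic. Forests are exactly the graphs of treewidth ≤ 1, so tw(G) ≥ 2. Combining the bounds, tw(G) = 2.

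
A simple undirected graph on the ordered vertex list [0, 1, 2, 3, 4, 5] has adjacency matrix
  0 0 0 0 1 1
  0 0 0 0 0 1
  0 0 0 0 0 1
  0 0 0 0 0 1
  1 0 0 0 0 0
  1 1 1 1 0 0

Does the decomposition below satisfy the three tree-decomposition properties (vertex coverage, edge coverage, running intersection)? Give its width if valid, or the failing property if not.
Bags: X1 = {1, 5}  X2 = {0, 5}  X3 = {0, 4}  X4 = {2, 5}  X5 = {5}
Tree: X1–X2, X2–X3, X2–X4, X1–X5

A tree decomposition must satisfy three properties: every vertex lies in some bag; for every edge, both endpoints lie together in some bag; and for every vertex, the bags containing it form a connected subtree. Here vertex 3 appears in no bag, so the decomposition is invalid.

No — vertex 3 appears in no bag.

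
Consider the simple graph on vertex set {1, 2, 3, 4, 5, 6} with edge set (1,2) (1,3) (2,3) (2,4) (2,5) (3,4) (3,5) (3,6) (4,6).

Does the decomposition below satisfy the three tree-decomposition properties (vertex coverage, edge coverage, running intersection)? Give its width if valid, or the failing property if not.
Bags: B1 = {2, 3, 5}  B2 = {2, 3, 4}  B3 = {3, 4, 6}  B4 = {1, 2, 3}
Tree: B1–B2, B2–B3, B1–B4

Yes; width 2.

Checking the three conditions: (i) the bags cover all of {1, 2, 3, 4, 5, 6}; (ii) for each edge, some bag contains both endpoints; (iii) the bags containing any fixed vertex form a subtree. All hold, so the decomposition is valid with width 3 − 1 = 2.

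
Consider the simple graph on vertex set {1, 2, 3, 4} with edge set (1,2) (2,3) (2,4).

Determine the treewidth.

A width-1 tree decomposition is:
Bags: B1 = {1, 2}  B2 = {2, 3}  B3 = {2, 4}
Tree: B1–B2, B2–B3
Every bag has size at most 2, so the width is 2 − 1 = 1 and tw(G) ≤ 1. Any graph with an edge has treewidth ≥ 1, and G has the edge 2–1. Hence tw(G) = 1 exactly.

1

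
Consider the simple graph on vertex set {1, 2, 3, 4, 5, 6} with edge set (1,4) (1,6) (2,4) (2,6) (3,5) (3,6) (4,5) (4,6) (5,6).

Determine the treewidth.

A width-2 tree decomposition is:
Bags: B1 = {4, 5, 6}  B2 = {1, 4, 6}  B3 = {3, 5, 6}  B4 = {2, 4, 6}
Tree: B1–B2, B1–B3, B2–B4
The largest bag has 3 vertices, giving width 2; this decomposition certifies tw(G) ≤ 2. For the lower bound, the 3 vertices {3, 5, 6} are pairwise adjacent, and any tree decomposition puts a clique entirely inside one bag — forcing width ≥ 2. Therefore the treewidth is 2.

2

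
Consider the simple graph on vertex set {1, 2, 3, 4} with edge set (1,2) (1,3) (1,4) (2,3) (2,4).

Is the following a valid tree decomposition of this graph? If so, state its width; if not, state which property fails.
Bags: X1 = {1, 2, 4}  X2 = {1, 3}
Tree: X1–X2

A tree decomposition must satisfy three properties: every vertex lies in some bag; for every edge, both endpoints lie together in some bag; and for every vertex, the bags containing it form a connected subtree. Here edge (2,3) lies in no bag, so the decomposition is invalid.

No — edge (2,3) lies in no bag.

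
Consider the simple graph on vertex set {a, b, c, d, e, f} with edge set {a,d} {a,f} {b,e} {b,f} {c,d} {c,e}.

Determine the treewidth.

2

A width-2 tree decomposition is:
Bags: B1 = {c, d, e}  B2 = {b, d, e}  B3 = {b, d, f}  B4 = {a, d, f}
Tree: B1–B2, B2–B3, B3–B4
Each bag holds 3 vertices, so the decomposition has width 2, which upper-bounds the treewidth. The edges d–c–e–b–f–a–d form a cycle, so G is not a tree and its treewidth is at least 2. Hence tw(G) = 2 exactly.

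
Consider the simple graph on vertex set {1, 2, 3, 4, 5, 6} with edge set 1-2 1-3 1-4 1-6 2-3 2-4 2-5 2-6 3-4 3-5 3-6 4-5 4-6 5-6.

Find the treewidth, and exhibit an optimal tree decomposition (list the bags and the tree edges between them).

The largest bag has 5 vertices, giving width 4; this decomposition certifies tw(G) ≤ 4. Conversely, {1, 2, 3, 4, 6} is a clique of size 5, and the vertices of any clique must share a bag in every tree decomposition; so some bag has ≥ 5 vertices and tw(G) ≥ 4. Hence tw(G) = 4 exactly.

Treewidth 4.
Bags: B1 = {1, 2, 3, 4, 6}  B2 = {2, 3, 4, 5, 6}
Tree: B1–B2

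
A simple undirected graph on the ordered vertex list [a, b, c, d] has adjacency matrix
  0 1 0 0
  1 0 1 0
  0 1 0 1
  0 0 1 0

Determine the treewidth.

A width-1 tree decomposition is:
Bags: B1 = {b, c}  B2 = {c, d}  B3 = {a, b}
Tree: B1–B2, B1–B3
The largest bag has 2 vertices, giving width 1; this decomposition certifies tw(G) ≤ 1. Since G has at least one edge (e.g. b–c), it is not an edgeless graph, so tw(G) ≥ 1. Combining the bounds, tw(G) = 1.

1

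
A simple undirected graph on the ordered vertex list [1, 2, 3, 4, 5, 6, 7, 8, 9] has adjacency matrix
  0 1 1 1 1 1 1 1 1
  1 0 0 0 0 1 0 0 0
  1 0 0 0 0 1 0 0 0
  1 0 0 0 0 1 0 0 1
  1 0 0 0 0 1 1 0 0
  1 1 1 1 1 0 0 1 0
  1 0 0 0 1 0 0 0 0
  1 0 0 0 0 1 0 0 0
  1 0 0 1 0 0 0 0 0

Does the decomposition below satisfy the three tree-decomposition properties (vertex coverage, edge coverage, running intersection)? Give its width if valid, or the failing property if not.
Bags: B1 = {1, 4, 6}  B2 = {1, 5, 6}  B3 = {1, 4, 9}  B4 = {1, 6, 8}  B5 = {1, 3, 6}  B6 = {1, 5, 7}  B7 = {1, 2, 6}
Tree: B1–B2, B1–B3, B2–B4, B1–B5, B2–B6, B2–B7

Vertex coverage: the bags together contain {1, 2, 3, 4, 5, 6, 7, 8, 9}, the full vertex set. Edge coverage: each edge of G has both endpoints in at least one bag. Running intersection: for every vertex, the bags containing it form a connected subtree. All three properties hold, so this is a valid tree decomposition of width max|bag| − 1 = 2, and hence tw(G) ≤ 2.

Yes; width 2.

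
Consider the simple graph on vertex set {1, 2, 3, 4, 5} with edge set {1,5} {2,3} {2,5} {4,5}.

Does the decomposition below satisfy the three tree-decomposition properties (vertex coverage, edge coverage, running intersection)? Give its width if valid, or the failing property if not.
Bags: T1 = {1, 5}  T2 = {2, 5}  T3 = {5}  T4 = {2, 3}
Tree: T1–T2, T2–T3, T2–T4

No — vertex 4 appears in no bag.

A tree decomposition must satisfy three properties: every vertex lies in some bag; for every edge, both endpoints lie together in some bag; and for every vertex, the bags containing it form a connected subtree. Here vertex 4 appears in no bag, so the decomposition is invalid.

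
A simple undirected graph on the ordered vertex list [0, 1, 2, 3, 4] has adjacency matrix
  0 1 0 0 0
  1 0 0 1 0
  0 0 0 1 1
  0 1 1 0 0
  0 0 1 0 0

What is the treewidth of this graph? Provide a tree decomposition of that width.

Every bag has size at most 2, so the width is 2 − 1 = 1 and tw(G) ≤ 1. Any graph with an edge has treewidth ≥ 1, and G has the edge 0–1. Combining the bounds, tw(G) = 1.

Treewidth 1.
Bags: B1 = {0, 1}  B2 = {1, 3}  B3 = {2, 3}  B4 = {2, 4}
Tree: B1–B2, B2–B3, B3–B4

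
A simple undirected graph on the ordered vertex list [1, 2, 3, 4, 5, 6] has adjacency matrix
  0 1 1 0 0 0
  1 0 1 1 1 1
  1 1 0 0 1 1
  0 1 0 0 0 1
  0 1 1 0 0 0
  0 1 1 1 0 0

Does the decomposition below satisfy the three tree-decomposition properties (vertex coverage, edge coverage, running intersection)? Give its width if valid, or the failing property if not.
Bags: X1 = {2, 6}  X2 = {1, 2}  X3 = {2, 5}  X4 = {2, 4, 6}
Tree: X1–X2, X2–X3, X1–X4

No — vertex 3 appears in no bag.

A tree decomposition must satisfy three properties: every vertex lies in some bag; for every edge, both endpoints lie together in some bag; and for every vertex, the bags containing it form a connected subtree. Here vertex 3 appears in no bag, so the decomposition is invalid.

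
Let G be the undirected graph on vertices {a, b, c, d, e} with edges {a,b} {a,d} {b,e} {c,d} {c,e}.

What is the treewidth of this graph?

A width-2 tree decomposition is:
Bags: B1 = {a, b, e}  B2 = {a, c, e}  B3 = {a, c, d}
Tree: B1–B2, B2–B3
The largest bag has 3 vertices, giving width 2; this decomposition certifies tw(G) ≤ 2. Since a–b–e–c–d–a is a cycle in G, G is not acyclic. Forests are exactly the graphs of treewidth ≤ 1, so tw(G) ≥ 2. Combining the bounds, tw(G) = 2.

2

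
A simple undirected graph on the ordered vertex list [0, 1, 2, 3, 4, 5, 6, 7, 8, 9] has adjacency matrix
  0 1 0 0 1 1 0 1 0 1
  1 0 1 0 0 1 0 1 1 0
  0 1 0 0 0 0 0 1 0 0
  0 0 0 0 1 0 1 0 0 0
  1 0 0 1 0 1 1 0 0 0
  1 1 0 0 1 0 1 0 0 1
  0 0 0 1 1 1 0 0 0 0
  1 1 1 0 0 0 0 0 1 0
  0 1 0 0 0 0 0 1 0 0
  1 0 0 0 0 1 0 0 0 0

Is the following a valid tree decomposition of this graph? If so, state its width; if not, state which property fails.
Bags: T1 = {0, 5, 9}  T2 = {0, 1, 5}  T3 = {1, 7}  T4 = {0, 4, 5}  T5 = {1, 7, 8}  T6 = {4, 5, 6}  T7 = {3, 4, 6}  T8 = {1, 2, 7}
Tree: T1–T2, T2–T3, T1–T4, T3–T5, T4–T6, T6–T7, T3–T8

No — edge (0,7) lies in no bag.

A tree decomposition must satisfy three properties: every vertex lies in some bag; for every edge, both endpoints lie together in some bag; and for every vertex, the bags containing it form a connected subtree. Here edge (0,7) lies in no bag, so the decomposition is invalid.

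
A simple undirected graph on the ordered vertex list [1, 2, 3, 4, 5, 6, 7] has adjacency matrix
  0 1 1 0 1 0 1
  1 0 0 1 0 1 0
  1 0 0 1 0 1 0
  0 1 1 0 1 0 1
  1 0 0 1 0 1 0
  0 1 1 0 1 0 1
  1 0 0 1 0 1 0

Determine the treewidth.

A width-3 tree decomposition is:
Bags: B1 = {1, 3, 4, 6}  B2 = {1, 4, 5, 6}  B3 = {1, 2, 4, 6}  B4 = {1, 4, 6, 7}
Tree: B1–B2, B2–B3, B3–B4
Every bag has size at most 4, so the width is 4 − 1 = 3 and tw(G) ≤ 3. For the lower bound: the 4 vertex sets {3,4}, {1,5}, {6}, {2} are disjoint, each induces a connected subgraph, and every pair is joined by at least one edge of G. Contracting each set to a single vertex therefore yields K_{4} as a minor, and since treewidth is minor-monotone, tw(G) ≥ tw(K_{4}) = 3. Hence tw(G) = 3 exactly.

3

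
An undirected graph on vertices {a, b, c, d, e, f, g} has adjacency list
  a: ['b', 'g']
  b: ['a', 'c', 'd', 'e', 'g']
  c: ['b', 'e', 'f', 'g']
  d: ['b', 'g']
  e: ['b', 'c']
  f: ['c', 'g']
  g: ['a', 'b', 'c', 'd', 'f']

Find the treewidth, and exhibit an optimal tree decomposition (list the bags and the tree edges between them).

The largest bag has 3 vertices, giving width 2; this decomposition certifies tw(G) ≤ 2. Conversely, {c, f, g} is a clique of size 3, and the vertices of any clique must share a bag in every tree decomposition; so some bag has ≥ 3 vertices and tw(G) ≥ 2. Hence tw(G) = 2 exactly.

Treewidth 2.
One optimal decomposition is:
Bags: B1 = {b, c, g}  B2 = {a, b, g}  B3 = {b, d, g}  B4 = {c, f, g}  B5 = {b, c, e}
Tree: B1–B2, B1–B3, B1–B4, B1–B5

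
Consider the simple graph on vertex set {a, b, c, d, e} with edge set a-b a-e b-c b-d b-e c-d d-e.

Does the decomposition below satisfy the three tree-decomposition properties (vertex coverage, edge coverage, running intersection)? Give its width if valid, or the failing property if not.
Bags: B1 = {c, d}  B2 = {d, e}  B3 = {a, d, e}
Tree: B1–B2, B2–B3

No — vertex b appears in no bag.

A tree decomposition must satisfy three properties: every vertex lies in some bag; for every edge, both endpoints lie together in some bag; and for every vertex, the bags containing it form a connected subtree. Here vertex b appears in no bag, so the decomposition is invalid.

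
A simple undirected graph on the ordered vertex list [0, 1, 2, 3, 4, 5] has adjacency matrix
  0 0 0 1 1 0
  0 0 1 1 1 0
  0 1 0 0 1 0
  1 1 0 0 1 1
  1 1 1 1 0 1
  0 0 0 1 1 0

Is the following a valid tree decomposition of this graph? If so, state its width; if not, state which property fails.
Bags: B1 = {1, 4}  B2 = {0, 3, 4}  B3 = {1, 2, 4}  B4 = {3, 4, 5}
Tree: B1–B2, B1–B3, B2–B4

A tree decomposition must satisfy three properties: every vertex lies in some bag; for every edge, both endpoints lie together in some bag; and for every vertex, the bags containing it form a connected subtree. Here edge (3,1) lies in no bag, so the decomposition is invalid.

No — edge (3,1) lies in no bag.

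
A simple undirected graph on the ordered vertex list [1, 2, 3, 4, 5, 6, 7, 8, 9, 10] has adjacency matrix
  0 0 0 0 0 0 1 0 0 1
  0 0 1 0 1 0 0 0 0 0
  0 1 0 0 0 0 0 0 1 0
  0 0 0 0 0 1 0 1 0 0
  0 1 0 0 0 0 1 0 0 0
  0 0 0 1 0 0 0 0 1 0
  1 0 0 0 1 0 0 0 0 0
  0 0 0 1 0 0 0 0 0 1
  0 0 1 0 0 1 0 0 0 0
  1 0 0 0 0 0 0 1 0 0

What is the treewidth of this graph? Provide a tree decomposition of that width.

Every bag has size at most 3, so the width is 3 − 1 = 2 and tw(G) ≤ 2. Since 2–5–7–1–10–8–4–6–9–3–2 is a cycle in G, G is not acyclic. Forests are exactly the graphs of treewidth ≤ 1, so tw(G) ≥ 2. Combining the bounds, tw(G) = 2.

Treewidth 2.
One such decomposition:
Bags: B1 = {2, 5, 7}  B2 = {1, 2, 7}  B3 = {1, 2, 10}  B4 = {2, 8, 10}  B5 = {2, 4, 8}  B6 = {2, 4, 6}  B7 = {2, 6, 9}  B8 = {2, 3, 9}
Tree: B1–B2, B2–B3, B3–B4, B4–B5, B5–B6, B6–B7, B7–B8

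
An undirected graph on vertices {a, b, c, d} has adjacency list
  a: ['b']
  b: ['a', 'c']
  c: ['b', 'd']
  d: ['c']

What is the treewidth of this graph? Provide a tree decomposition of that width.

Treewidth 1.
Bags: B1 = {c, d}  B2 = {b, c}  B3 = {a, b}
Tree: B1–B2, B2–B3

Every bag has size at most 2, so the width is 2 − 1 = 1 and tw(G) ≤ 1. G has an edge, so its treewidth is at least 1. Combining the bounds, tw(G) = 1.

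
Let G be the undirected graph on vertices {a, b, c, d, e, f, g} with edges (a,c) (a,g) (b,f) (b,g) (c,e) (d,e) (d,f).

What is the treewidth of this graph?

2

A width-2 tree decomposition is:
Bags: B1 = {c, d, e}  B2 = {c, d, f}  B3 = {b, c, f}  B4 = {b, c, g}  B5 = {a, c, g}
Tree: B1–B2, B2–B3, B3–B4, B4–B5
The largest bag has 3 vertices, giving width 2; this decomposition certifies tw(G) ≤ 2. For the lower bound, G contains the cycle c–e–d–f–b–g–a–c, so G is not a forest; only forests have treewidth ≤ 1, hence tw(G) ≥ 2. The upper and lower bounds meet at 2, so that is the treewidth.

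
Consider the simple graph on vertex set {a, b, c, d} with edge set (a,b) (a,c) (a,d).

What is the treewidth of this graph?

A width-1 tree decomposition is:
Bags: B1 = {a, b}  B2 = {a, d}  B3 = {a, c}
Tree: B1–B2, B1–B3
Each bag holds 2 vertices, so the decomposition has width 1, which upper-bounds the treewidth. Any graph with an edge has treewidth ≥ 1, and G has the edge b–a. Therefore the treewidth is 1.

1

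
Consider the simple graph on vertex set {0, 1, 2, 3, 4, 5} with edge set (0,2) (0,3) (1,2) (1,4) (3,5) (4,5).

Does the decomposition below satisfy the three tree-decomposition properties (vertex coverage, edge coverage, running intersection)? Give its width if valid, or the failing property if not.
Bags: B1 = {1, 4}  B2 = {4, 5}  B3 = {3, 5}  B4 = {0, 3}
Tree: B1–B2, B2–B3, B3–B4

No — vertex 2 appears in no bag.

A tree decomposition must satisfy three properties: every vertex lies in some bag; for every edge, both endpoints lie together in some bag; and for every vertex, the bags containing it form a connected subtree. Here vertex 2 appears in no bag, so the decomposition is invalid.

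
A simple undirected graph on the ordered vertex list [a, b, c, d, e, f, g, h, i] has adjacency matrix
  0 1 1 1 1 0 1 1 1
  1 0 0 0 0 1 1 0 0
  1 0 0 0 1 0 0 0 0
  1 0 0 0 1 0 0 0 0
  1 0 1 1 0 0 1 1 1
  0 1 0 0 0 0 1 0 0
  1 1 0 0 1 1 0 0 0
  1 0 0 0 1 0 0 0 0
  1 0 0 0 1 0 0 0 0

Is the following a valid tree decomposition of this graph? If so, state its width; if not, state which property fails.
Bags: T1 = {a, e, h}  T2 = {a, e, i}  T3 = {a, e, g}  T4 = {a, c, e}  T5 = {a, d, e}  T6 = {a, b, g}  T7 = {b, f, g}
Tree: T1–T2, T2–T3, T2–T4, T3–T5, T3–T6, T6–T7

Yes; width 2.

Checking the three conditions: (i) the bags cover all of {a, b, c, d, e, f, g, h, i}; (ii) for each edge, some bag contains both endpoints; (iii) the bags containing any fixed vertex form a subtree. All hold, so the decomposition is valid with width 3 − 1 = 2.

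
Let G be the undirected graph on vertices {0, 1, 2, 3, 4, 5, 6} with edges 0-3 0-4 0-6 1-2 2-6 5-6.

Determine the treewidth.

A width-1 tree decomposition is:
Bags: B1 = {2, 6}  B2 = {0, 6}  B3 = {1, 2}  B4 = {0, 3}  B5 = {0, 4}  B6 = {5, 6}
Tree: B1–B2, B1–B3, B2–B4, B4–B5, B2–B6
Every bag has size at most 2, so the width is 2 − 1 = 1 and tw(G) ≤ 1. Since G has at least one edge (e.g. 6–2), it is not an edgeless graph, so tw(G) ≥ 1. Combining the bounds, tw(G) = 1.

1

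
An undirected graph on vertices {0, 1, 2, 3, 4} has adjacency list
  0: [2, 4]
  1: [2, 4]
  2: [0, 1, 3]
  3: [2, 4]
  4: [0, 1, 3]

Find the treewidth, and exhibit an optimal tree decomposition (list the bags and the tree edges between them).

Treewidth 2.
One such decomposition:
Bags: B1 = {2, 3, 4}  B2 = {0, 2, 4}  B3 = {1, 2, 4}
Tree: B1–B2, B2–B3

Each bag holds 3 vertices, so the decomposition has width 2, which upper-bounds the treewidth. The edges 3–4–0–2–3 form a cycle, so G is not a tree and its treewidth is at least 2. The upper and lower bounds meet at 2, so that is the treewidth.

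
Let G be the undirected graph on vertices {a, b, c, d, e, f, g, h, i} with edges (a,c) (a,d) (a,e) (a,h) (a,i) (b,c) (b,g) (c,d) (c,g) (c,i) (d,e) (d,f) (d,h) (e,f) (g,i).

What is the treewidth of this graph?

2

A width-2 tree decomposition is:
Bags: B1 = {a, c, i}  B2 = {a, c, d}  B3 = {c, g, i}  B4 = {b, c, g}  B5 = {a, d, e}  B6 = {d, e, f}  B7 = {a, d, h}
Tree: B1–B2, B1–B3, B3–B4, B2–B5, B5–B6, B5–B7
Each bag holds 3 vertices, so the decomposition has width 2, which upper-bounds the treewidth. For the lower bound, the 3 vertices {a, d, e} are pairwise adjacent, and any tree decomposition puts a clique entirely inside one bag — forcing width ≥ 2. Hence tw(G) = 2 exactly.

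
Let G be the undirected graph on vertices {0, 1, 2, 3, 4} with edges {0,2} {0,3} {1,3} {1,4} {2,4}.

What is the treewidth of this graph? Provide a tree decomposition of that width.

Treewidth 2.
Bags: B1 = {0, 1, 3}  B2 = {0, 1, 4}  B3 = {0, 2, 4}
Tree: B1–B2, B2–B3

Each bag holds 3 vertices, so the decomposition has width 2, which upper-bounds the treewidth. Since 0–3–1–4–2–0 is a cycle in G, G is not acyclic. Forests are exactly the graphs of treewidth ≤ 1, so tw(G) ≥ 2. Hence tw(G) = 2 exactly.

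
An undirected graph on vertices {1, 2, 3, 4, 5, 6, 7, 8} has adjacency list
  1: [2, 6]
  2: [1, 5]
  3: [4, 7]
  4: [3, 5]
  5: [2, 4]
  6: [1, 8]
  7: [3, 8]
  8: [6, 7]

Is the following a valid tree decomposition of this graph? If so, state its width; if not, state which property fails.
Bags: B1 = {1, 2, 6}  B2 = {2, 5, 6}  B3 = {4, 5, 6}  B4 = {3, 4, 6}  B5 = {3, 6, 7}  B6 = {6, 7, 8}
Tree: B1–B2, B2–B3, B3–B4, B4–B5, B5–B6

Yes; width 2.

Every vertex of G appears in some bag (union = {1, 2, 3, 4, 5, 6, 7, 8}); every edge is covered by a bag; and for each vertex v the set of bags containing v is connected in the bag tree. The decomposition is therefore valid. The largest bag has 3 vertices, so the width is 2.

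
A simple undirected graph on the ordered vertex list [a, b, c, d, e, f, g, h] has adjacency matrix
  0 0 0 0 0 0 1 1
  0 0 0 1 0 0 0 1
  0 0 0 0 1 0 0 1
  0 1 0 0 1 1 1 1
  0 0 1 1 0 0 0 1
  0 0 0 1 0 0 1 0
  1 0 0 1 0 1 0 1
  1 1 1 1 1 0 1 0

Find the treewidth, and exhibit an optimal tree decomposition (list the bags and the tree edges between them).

Treewidth 2.
One optimal decomposition is:
Bags: B1 = {d, e, h}  B2 = {d, g, h}  B3 = {a, g, h}  B4 = {b, d, h}  B5 = {d, f, g}  B6 = {c, e, h}
Tree: B1–B2, B2–B3, B1–B4, B2–B5, B1–B6

Each bag holds 3 vertices, so the decomposition has width 2, which upper-bounds the treewidth. For the lower bound, the 3 vertices {d, g, h} are pairwise adjacent, and any tree decomposition puts a clique entirely inside one bag — forcing width ≥ 2. The upper and lower bounds meet at 2, so that is the treewidth.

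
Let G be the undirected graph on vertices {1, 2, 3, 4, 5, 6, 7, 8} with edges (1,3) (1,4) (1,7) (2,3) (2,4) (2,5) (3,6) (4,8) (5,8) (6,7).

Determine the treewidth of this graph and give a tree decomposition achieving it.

Every bag has size at most 3, so the width is 3 − 1 = 2 and tw(G) ≤ 2. Since 8–5–2–4–8 is a cycle in G, G is not acyclic. Forests are exactly the graphs of treewidth ≤ 1, so tw(G) ≥ 2. Hence tw(G) = 2 exactly.

Treewidth 2.
One such decomposition:
Bags: B1 = {4, 5, 8}  B2 = {2, 4, 5}  B3 = {1, 2, 4}  B4 = {1, 2, 3}  B5 = {1, 3, 7}  B6 = {3, 6, 7}
Tree: B1–B2, B2–B3, B3–B4, B4–B5, B5–B6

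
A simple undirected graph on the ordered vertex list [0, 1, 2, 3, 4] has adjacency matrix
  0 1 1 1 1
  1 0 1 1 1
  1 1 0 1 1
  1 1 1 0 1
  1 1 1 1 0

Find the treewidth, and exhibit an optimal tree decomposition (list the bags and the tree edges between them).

A single bag containing all 5 vertices is trivially a valid decomposition of width 4. For the lower bound, the 5 vertices {0, 1, 2, 3, 4} are pairwise adjacent, and any tree decomposition puts a clique entirely inside one bag — forcing width ≥ 4. The upper and lower bounds meet at 4, so that is the treewidth.

Treewidth 4.
One optimal decomposition is:
Bags: B1 = {0, 1, 2, 3, 4}
Tree: (single bag)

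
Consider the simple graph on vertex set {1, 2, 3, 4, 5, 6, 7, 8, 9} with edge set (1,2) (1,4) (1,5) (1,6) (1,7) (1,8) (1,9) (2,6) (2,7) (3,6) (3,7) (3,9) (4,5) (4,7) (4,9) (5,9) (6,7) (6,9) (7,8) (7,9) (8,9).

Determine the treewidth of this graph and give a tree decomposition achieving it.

Every bag has size at most 4, so the width is 4 − 1 = 3 and tw(G) ≤ 3. For the lower bound, the 4 vertices {1, 4, 5, 9} are pairwise adjacent, and any tree decomposition puts a clique entirely inside one bag — forcing width ≥ 3. The upper and lower bounds meet at 3, so that is the treewidth.

Treewidth 3.
One such decomposition:
Bags: B1 = {1, 2, 6, 7}  B2 = {1, 6, 7, 9}  B3 = {1, 7, 8, 9}  B4 = {3, 6, 7, 9}  B5 = {1, 4, 7, 9}  B6 = {1, 4, 5, 9}
Tree: B1–B2, B2–B3, B2–B4, B2–B5, B5–B6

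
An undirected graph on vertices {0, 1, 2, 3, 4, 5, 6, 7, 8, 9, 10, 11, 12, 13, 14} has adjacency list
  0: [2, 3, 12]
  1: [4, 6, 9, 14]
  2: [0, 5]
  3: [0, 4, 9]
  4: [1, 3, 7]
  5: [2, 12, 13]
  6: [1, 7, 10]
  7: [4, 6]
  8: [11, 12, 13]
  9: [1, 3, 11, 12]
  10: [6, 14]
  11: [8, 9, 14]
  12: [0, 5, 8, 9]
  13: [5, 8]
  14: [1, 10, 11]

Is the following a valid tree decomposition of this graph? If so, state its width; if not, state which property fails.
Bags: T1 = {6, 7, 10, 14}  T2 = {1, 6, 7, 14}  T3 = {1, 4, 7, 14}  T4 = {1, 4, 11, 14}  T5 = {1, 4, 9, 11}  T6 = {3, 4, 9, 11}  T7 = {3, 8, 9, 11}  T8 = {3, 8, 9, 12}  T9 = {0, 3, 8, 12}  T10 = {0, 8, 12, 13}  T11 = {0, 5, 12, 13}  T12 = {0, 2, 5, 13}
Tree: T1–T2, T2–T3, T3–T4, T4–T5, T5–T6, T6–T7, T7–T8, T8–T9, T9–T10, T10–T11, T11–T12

Checking the three conditions: (i) the bags cover all of {0, 1, 2, 3, 4, 5, 6, 7, 8, 9, 10, 11, 12, 13, 14}; (ii) for each edge, some bag contains both endpoints; (iii) the bags containing any fixed vertex form a subtree. All hold, so the decomposition is valid with width 4 − 1 = 3.

Yes; width 3.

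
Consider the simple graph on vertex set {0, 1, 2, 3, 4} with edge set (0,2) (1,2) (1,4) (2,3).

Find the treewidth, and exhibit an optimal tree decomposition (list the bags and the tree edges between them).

Treewidth 1.
One such decomposition:
Bags: B1 = {1, 4}  B2 = {1, 2}  B3 = {2, 3}  B4 = {0, 2}
Tree: B1–B2, B2–B3, B2–B4

Every bag has size at most 2, so the width is 2 − 1 = 1 and tw(G) ≤ 1. G has an edge, so its treewidth is at least 1. The upper and lower bounds meet at 1, so that is the treewidth.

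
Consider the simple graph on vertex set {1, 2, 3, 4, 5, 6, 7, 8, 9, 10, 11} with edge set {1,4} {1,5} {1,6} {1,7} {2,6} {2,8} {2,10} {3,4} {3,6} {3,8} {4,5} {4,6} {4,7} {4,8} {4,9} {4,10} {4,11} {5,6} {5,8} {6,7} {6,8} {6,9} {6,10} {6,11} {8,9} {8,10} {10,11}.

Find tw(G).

A width-3 tree decomposition is:
Bags: B1 = {4, 6, 8, 10}  B2 = {4, 6, 10, 11}  B3 = {4, 5, 6, 8}  B4 = {1, 4, 5, 6}  B5 = {4, 6, 8, 9}  B6 = {3, 4, 6, 8}  B7 = {2, 6, 8, 10}  B8 = {1, 4, 6, 7}
Tree: B1–B2, B1–B3, B3–B4, B1–B5, B5–B6, B1–B7, B4–B8
The largest bag has 4 vertices, giving width 3; this decomposition certifies tw(G) ≤ 3. On the other hand G contains the 4-clique {2, 6, 8, 10}. A clique must lie in a single bag of any decomposition, so no decomposition can have width below 3. Hence tw(G) = 3 exactly.

3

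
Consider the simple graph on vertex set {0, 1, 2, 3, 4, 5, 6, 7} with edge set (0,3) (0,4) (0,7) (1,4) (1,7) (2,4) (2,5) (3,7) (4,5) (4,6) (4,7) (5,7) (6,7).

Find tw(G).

A width-2 tree decomposition is:
Bags: B1 = {0, 4, 7}  B2 = {4, 6, 7}  B3 = {4, 5, 7}  B4 = {0, 3, 7}  B5 = {2, 4, 5}  B6 = {1, 4, 7}
Tree: B1–B2, B1–B3, B1–B4, B3–B5, B3–B6
The largest bag has 3 vertices, giving width 2; this decomposition certifies tw(G) ≤ 2. For the lower bound, the 3 vertices {0, 3, 7} are pairwise adjacent, and any tree decomposition puts a clique entirely inside one bag — forcing width ≥ 2. Combining the bounds, tw(G) = 2.

2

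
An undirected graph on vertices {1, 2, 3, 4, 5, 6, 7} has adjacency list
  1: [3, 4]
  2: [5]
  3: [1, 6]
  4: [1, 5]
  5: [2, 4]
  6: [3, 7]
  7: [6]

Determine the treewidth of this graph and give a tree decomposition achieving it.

Every bag has size at most 2, so the width is 2 − 1 = 1 and tw(G) ≤ 1. Any graph with an edge has treewidth ≥ 1, and G has the edge 2–5. The upper and lower bounds meet at 1, so that is the treewidth.

Treewidth 1.
Bags: B1 = {2, 5}  B2 = {4, 5}  B3 = {1, 4}  B4 = {1, 3}  B5 = {3, 6}  B6 = {6, 7}
Tree: B1–B2, B2–B3, B3–B4, B4–B5, B5–B6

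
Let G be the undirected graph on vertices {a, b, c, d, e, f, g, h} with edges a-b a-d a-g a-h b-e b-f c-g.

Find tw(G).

1

A width-1 tree decomposition is:
Bags: B1 = {a, g}  B2 = {a, b}  B3 = {c, g}  B4 = {b, f}  B5 = {a, d}  B6 = {a, h}  B7 = {b, e}
Tree: B1–B2, B1–B3, B2–B4, B2–B5, B1–B6, B2–B7
The largest bag has 2 vertices, giving width 1; this decomposition certifies tw(G) ≤ 1. G has an edge, so its treewidth is at least 1. Combining the bounds, tw(G) = 1.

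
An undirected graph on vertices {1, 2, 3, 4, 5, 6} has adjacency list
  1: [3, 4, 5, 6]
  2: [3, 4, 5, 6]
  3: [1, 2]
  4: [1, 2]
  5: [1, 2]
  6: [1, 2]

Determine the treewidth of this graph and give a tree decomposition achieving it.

Treewidth 2.
Bags: B1 = {1, 2, 6}  B2 = {1, 2, 5}  B3 = {1, 2, 4}  B4 = {1, 2, 3}
Tree: B1–B2, B2–B3, B3–B4

The largest bag has 3 vertices, giving width 2; this decomposition certifies tw(G) ≤ 2. Since 6–2–5–1–6 is a cycle in G, G is not acyclic. Forests are exactly the graphs of treewidth ≤ 1, so tw(G) ≥ 2. Combining the bounds, tw(G) = 2.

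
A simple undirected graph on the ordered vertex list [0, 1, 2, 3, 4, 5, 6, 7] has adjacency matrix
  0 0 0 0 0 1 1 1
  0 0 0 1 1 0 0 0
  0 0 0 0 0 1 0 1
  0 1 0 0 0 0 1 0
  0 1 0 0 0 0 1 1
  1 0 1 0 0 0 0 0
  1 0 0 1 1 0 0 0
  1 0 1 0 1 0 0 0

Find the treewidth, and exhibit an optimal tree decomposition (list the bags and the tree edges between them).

Treewidth 2.
One optimal decomposition is:
Bags: B1 = {1, 3, 4}  B2 = {3, 4, 6}  B3 = {4, 6, 7}  B4 = {0, 6, 7}  B5 = {0, 2, 7}  B6 = {0, 2, 5}
Tree: B1–B2, B2–B3, B3–B4, B4–B5, B5–B6

The largest bag has 3 vertices, giving width 2; this decomposition certifies tw(G) ≤ 2. Since 1–3–6–4–1 is a cycle in G, G is not acyclic. Forests are exactly the graphs of treewidth ≤ 1, so tw(G) ≥ 2. The upper and lower bounds meet at 2, so that is the treewidth.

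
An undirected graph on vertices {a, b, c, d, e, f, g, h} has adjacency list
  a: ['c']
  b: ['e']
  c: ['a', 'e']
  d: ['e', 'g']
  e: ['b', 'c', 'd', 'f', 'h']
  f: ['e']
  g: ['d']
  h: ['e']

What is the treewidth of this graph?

A width-1 tree decomposition is:
Bags: B1 = {d, e}  B2 = {c, e}  B3 = {d, g}  B4 = {a, c}  B5 = {e, h}  B6 = {b, e}  B7 = {e, f}
Tree: B1–B2, B1–B3, B2–B4, B2–B5, B2–B6, B1–B7
Every bag has size at most 2, so the width is 2 − 1 = 1 and tw(G) ≤ 1. G has an edge, so its treewidth is at least 1. Combining the bounds, tw(G) = 1.

1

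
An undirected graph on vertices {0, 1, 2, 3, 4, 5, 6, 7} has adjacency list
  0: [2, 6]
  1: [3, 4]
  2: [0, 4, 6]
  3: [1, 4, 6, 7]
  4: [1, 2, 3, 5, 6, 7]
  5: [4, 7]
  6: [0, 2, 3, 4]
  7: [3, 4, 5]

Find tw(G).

2

A width-2 tree decomposition is:
Bags: B1 = {3, 4, 6}  B2 = {1, 3, 4}  B3 = {2, 4, 6}  B4 = {0, 2, 6}  B5 = {3, 4, 7}  B6 = {4, 5, 7}
Tree: B1–B2, B1–B3, B3–B4, B2–B5, B5–B6
The largest bag has 3 vertices, giving width 2; this decomposition certifies tw(G) ≤ 2. Conversely, {0, 2, 6} is a clique of size 3, and the vertices of any clique must share a bag in every tree decomposition; so some bag has ≥ 3 vertices and tw(G) ≥ 2. Hence tw(G) = 2 exactly.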